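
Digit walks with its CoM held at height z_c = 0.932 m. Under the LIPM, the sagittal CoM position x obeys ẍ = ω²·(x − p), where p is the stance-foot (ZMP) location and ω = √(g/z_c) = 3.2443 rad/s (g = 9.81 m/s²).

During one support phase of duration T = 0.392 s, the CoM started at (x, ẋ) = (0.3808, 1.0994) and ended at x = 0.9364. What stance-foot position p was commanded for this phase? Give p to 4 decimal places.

ωT = 3.2443·0.392 = 1.271766; cosh(ωT) = 1.923741, sinh(ωT) = 1.643404
x(T) = p + (x₀−p)·cosh(ωT) + (ẋ₀/ω)·sinh(ωT) ⇒ p·(1 − cosh) = x(T) − x₀·cosh − (ẋ₀/ω)·sinh
numerator   = 0.9364 − (0.3808)·1.923741 − (1.0994/3.2443)·1.643404 = -0.353063
denominator = 1 − 1.923741 = -0.923741
p = -0.353063 / -0.923741 = 0.3822

p = 0.3822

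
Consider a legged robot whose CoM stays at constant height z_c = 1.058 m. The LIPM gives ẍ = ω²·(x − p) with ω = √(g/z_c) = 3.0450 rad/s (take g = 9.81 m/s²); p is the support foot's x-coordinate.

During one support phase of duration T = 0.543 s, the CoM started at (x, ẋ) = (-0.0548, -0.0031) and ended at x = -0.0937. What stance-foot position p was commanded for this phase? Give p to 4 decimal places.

p = -0.0335

ωT = 3.0450·0.543 = 1.653435; cosh(ωT) = 2.708144, sinh(ωT) = 2.516753
x(T) = p + (x₀−p)·cosh(ωT) + (ẋ₀/ω)·sinh(ωT) ⇒ p·(1 − cosh) = x(T) − x₀·cosh − (ẋ₀/ω)·sinh
numerator   = -0.0937 − (-0.0548)·2.708144 − (-0.0031/3.0450)·2.516753 = 0.057268
denominator = 1 − 2.708144 = -1.708144
p = 0.057268 / -1.708144 = -0.0335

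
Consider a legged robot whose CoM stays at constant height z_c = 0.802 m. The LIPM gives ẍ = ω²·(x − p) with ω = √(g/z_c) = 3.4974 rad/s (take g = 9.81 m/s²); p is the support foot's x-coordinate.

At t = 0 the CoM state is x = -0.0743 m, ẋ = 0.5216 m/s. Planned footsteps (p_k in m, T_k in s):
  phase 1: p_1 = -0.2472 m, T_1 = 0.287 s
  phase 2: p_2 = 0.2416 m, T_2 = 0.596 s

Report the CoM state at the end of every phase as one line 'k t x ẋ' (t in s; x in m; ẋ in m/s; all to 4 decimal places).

phase 1: p=-0.2472, T=0.287, ωT=1.003754, cosh=1.547503, sinh=1.181002; start (x,ẋ)=(-0.074300, 0.521600) → end (x,ẋ)=(0.196497, 1.521330)
phase 2: p=0.2416, T=0.596, ωT=2.084450, cosh=4.082273, sinh=3.957898; start (x,ẋ)=(0.196497, 1.521330) → end (x,ẋ)=(1.779119, 5.586155)

1 0.2870 0.1965 1.5213
2 0.8830 1.7791 5.5862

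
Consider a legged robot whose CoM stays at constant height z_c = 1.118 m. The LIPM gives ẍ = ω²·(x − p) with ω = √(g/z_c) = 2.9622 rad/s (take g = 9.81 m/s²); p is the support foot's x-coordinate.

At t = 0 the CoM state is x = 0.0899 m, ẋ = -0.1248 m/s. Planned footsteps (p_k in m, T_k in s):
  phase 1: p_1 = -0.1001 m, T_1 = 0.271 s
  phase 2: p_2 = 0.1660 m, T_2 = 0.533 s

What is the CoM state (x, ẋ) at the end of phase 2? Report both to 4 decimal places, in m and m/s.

phase 1: p=-0.1001, T=0.271, ωT=0.802756, cosh=1.339888, sinh=0.891796; start (x,ẋ)=(0.089900, -0.124800) → end (x,ẋ)=(0.116907, 0.334701)
phase 2: p=0.1660, T=0.533, ωT=1.578853, cosh=2.527800, sinh=2.321588; start (x,ẋ)=(0.116907, 0.334701) → end (x,ẋ)=(0.304219, 0.508440)

x = 0.3042, ẋ = 0.5084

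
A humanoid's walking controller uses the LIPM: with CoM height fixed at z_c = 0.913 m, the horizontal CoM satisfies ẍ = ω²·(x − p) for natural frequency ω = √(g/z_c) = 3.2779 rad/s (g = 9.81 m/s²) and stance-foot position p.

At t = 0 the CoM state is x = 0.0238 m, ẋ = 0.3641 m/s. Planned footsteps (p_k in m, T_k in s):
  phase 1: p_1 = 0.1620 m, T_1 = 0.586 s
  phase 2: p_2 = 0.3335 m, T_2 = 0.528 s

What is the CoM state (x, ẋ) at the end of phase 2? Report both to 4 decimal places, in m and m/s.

x = -0.6916, ẋ = -3.2393

phase 1: p=0.1620, T=0.586, ωT=1.920849, cosh=3.486619, sinh=3.340136; start (x,ẋ)=(0.023800, 0.364100) → end (x,ẋ)=(0.051162, -0.243623)
phase 2: p=0.3335, T=0.528, ωT=1.730731, cosh=2.910967, sinh=2.733813; start (x,ẋ)=(0.051162, -0.243623) → end (x,ẋ)=(-0.691561, -3.239253)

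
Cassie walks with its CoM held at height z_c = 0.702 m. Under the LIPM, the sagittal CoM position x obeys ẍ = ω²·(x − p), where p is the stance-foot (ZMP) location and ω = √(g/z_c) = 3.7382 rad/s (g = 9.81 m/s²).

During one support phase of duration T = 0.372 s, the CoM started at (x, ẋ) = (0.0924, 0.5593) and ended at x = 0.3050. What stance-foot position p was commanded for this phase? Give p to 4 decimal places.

ωT = 3.7382·0.372 = 1.390610; cosh(ωT) = 2.133112, sinh(ωT) = 1.884189
x(T) = p + (x₀−p)·cosh(ωT) + (ẋ₀/ω)·sinh(ωT) ⇒ p·(1 − cosh) = x(T) − x₀·cosh − (ẋ₀/ω)·sinh
numerator   = 0.3050 − (0.0924)·2.133112 − (0.5593/3.7382)·1.884189 = -0.174007
denominator = 1 − 2.133112 = -1.133112
p = -0.174007 / -1.133112 = 0.1536

p = 0.1536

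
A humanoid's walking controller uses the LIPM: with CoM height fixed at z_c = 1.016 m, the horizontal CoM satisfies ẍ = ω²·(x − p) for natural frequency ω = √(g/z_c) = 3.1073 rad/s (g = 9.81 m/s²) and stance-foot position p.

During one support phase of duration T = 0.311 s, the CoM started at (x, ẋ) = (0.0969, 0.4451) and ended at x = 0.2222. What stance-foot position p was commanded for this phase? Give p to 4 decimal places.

ωT = 3.1073·0.311 = 0.966370; cosh(ωT) = 1.504424, sinh(ωT) = 1.123963
x(T) = p + (x₀−p)·cosh(ωT) + (ẋ₀/ω)·sinh(ωT) ⇒ p·(1 − cosh) = x(T) − x₀·cosh − (ẋ₀/ω)·sinh
numerator   = 0.2222 − (0.0969)·1.504424 − (0.4451/3.1073)·1.123963 = -0.084579
denominator = 1 − 1.504424 = -0.504424
p = -0.084579 / -0.504424 = 0.1677

p = 0.1677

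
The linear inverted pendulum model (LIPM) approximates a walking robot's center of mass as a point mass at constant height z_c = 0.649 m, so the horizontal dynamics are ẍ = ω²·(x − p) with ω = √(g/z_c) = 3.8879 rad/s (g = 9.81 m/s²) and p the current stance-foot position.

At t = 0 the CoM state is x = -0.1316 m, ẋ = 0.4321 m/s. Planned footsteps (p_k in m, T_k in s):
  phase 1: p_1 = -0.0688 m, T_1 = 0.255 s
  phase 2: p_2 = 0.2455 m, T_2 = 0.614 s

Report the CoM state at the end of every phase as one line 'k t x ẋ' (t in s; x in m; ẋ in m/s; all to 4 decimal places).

1 0.2550 -0.0359 0.3787
2 0.8690 -0.7732 -3.8254

phase 1: p=-0.0688, T=0.255, ωT=0.991415, cosh=1.533048, sinh=1.161996; start (x,ẋ)=(-0.131600, 0.432100) → end (x,ẋ)=(-0.035931, 0.378717)
phase 2: p=0.2455, T=0.614, ωT=2.387171, cosh=5.487274, sinh=5.395385; start (x,ẋ)=(-0.035931, 0.378717) → end (x,ẋ)=(-0.773232, -3.825386)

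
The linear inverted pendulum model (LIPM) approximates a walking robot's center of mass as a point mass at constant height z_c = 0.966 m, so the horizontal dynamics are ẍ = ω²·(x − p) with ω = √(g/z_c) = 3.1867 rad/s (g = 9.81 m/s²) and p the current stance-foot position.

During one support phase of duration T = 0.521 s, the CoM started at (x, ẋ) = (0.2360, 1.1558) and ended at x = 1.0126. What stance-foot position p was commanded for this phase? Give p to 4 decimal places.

p = 0.3188

ωT = 3.1867·0.521 = 1.660271; cosh(ωT) = 2.725411, sinh(ωT) = 2.535324
x(T) = p + (x₀−p)·cosh(ωT) + (ẋ₀/ω)·sinh(ωT) ⇒ p·(1 − cosh) = x(T) − x₀·cosh − (ẋ₀/ω)·sinh
numerator   = 1.0126 − (0.2360)·2.725411 − (1.1558/3.1867)·2.535324 = -0.550146
denominator = 1 − 2.725411 = -1.725411
p = -0.550146 / -1.725411 = 0.3188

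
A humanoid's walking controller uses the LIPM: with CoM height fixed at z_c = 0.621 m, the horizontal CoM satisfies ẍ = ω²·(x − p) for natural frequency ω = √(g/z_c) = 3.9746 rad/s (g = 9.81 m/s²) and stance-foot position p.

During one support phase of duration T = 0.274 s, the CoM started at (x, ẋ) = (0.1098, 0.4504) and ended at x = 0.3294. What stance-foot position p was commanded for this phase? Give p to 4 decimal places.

p = 0.0023

ωT = 3.9746·0.274 = 1.089040; cosh(ωT) = 1.653980, sinh(ωT) = 1.317441
x(T) = p + (x₀−p)·cosh(ωT) + (ẋ₀/ω)·sinh(ωT) ⇒ p·(1 − cosh) = x(T) − x₀·cosh − (ẋ₀/ω)·sinh
numerator   = 0.3294 − (0.1098)·1.653980 − (0.4504/3.9746)·1.317441 = -0.001499
denominator = 1 − 1.653980 = -0.653980
p = -0.001499 / -0.653980 = 0.0023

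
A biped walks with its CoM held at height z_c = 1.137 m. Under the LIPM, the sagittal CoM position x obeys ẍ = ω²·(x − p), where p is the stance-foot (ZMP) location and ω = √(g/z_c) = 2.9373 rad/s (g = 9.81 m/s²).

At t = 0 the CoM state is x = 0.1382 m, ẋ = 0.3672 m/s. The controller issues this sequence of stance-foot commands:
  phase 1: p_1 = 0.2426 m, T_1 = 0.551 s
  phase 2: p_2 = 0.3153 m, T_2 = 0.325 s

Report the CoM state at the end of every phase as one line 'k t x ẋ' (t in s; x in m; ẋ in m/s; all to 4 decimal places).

1 0.5510 0.2719 0.2195
2 0.8760 0.3332 0.1862

phase 1: p=0.2426, T=0.551, ωT=1.618452, cosh=2.621740, sinh=2.423535; start (x,ẋ)=(0.138200, 0.367200) → end (x,ẋ)=(0.271863, 0.219516)
phase 2: p=0.3153, T=0.325, ωT=0.954623, cosh=1.491324, sinh=1.106366; start (x,ẋ)=(0.271863, 0.219516) → end (x,ẋ)=(0.333205, 0.186211)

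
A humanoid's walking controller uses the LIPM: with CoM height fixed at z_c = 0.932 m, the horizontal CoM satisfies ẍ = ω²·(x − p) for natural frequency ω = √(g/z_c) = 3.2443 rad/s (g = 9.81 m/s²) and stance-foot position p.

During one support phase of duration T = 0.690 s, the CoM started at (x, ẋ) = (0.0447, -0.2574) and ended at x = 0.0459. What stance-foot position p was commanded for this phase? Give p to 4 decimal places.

p = -0.0539

ωT = 3.2443·0.690 = 2.238567; cosh(ωT) = 4.743246, sinh(ωT) = 4.636635
x(T) = p + (x₀−p)·cosh(ωT) + (ẋ₀/ω)·sinh(ωT) ⇒ p·(1 − cosh) = x(T) − x₀·cosh − (ẋ₀/ω)·sinh
numerator   = 0.0459 − (0.0447)·4.743246 − (-0.2574/3.2443)·4.636635 = 0.201744
denominator = 1 − 4.743246 = -3.743246
p = 0.201744 / -3.743246 = -0.0539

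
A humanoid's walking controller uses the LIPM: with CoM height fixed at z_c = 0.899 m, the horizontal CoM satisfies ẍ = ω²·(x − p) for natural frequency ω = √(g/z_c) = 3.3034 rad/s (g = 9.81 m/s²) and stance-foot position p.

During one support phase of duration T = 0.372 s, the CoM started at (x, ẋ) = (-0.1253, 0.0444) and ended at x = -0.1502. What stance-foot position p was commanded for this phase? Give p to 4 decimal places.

ωT = 3.3034·0.372 = 1.228865; cosh(ωT) = 1.854986, sinh(ωT) = 1.562362
x(T) = p + (x₀−p)·cosh(ωT) + (ẋ₀/ω)·sinh(ωT) ⇒ p·(1 − cosh) = x(T) − x₀·cosh − (ẋ₀/ω)·sinh
numerator   = -0.1502 − (-0.1253)·1.854986 − (0.0444/3.3034)·1.562362 = 0.061231
denominator = 1 − 1.854986 = -0.854986
p = 0.061231 / -0.854986 = -0.0716

p = -0.0716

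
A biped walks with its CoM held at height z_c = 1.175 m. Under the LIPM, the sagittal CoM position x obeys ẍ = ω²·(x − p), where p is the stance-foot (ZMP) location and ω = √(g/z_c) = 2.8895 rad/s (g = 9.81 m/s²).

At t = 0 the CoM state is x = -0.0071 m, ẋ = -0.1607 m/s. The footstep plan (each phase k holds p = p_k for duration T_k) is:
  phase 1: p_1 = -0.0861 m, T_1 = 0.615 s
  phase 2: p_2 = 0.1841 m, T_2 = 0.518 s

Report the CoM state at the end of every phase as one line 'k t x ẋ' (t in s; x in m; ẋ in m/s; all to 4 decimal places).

1 0.6150 -0.0056 0.1669
2 1.1330 -0.1383 -0.7715

phase 1: p=-0.0861, T=0.615, ωT=1.777042, cosh=3.040741, sinh=2.871604; start (x,ẋ)=(-0.007100, -0.160700) → end (x,ẋ)=(-0.005586, 0.166855)
phase 2: p=0.1841, T=0.518, ωT=1.496761, cosh=2.345525, sinh=2.121671; start (x,ẋ)=(-0.005586, 0.166855) → end (x,ẋ)=(-0.138297, -0.771521)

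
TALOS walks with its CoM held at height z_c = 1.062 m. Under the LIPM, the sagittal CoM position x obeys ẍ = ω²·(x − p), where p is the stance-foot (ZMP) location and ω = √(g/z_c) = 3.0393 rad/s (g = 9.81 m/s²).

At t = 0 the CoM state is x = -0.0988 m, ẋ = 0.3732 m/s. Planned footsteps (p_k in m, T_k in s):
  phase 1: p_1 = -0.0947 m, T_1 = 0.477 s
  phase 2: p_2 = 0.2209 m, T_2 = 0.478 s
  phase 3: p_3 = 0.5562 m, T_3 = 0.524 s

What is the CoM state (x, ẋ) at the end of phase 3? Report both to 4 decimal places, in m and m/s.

x = 1.6891, ẋ = 3.7006

phase 1: p=-0.0947, T=0.477, ωT=1.449746, cosh=2.248331, sinh=2.013701; start (x,ẋ)=(-0.098800, 0.373200) → end (x,ẋ)=(0.143347, 0.813984)
phase 2: p=0.2209, T=0.478, ωT=1.452785, cosh=2.254462, sinh=2.020544; start (x,ẋ)=(0.143347, 0.813984) → end (x,ẋ)=(0.587201, 1.358841)
phase 3: p=0.5562, T=0.524, ωT=1.592593, cosh=2.559940, sinh=2.356542; start (x,ẋ)=(0.587201, 1.358841) → end (x,ẋ)=(1.689148, 3.700588)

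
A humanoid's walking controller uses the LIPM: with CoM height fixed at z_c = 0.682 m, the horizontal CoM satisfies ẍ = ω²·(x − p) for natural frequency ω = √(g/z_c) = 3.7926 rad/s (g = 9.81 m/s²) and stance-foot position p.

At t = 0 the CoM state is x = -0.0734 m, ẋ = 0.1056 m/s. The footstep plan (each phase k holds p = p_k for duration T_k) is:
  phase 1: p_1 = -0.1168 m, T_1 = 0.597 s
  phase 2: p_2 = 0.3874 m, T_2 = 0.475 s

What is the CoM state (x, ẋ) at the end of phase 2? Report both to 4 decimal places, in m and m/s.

phase 1: p=-0.1168, T=0.597, ωT=2.264182, cosh=4.863583, sinh=4.759668; start (x,ẋ)=(-0.073400, 0.105600) → end (x,ẋ)=(0.226806, 1.297030)
phase 2: p=0.3874, T=0.475, ωT=1.801485, cosh=3.111846, sinh=2.946792; start (x,ẋ)=(0.226806, 1.297030) → end (x,ẋ)=(0.895430, 2.241362)

x = 0.8954, ẋ = 2.2414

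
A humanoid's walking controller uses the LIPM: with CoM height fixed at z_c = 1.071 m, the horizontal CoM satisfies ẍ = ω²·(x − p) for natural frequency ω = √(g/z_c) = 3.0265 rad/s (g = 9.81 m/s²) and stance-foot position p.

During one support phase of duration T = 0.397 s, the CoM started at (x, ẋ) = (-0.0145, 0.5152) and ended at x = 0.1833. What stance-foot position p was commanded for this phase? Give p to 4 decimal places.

ωT = 3.0265·0.397 = 1.201520; cosh(ωT) = 1.812953, sinh(ωT) = 1.512216
x(T) = p + (x₀−p)·cosh(ωT) + (ẋ₀/ω)·sinh(ωT) ⇒ p·(1 − cosh) = x(T) − x₀·cosh − (ẋ₀/ω)·sinh
numerator   = 0.1833 − (-0.0145)·1.812953 − (0.5152/3.0265)·1.512216 = -0.047836
denominator = 1 − 1.812953 = -0.812953
p = -0.047836 / -0.812953 = 0.0588

p = 0.0588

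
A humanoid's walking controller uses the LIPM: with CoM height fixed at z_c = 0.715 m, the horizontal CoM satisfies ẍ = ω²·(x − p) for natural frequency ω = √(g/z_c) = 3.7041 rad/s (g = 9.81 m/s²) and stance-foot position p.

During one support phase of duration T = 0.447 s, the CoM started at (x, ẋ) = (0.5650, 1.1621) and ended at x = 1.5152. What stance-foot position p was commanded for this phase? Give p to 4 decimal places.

ωT = 3.7041·0.447 = 1.655733; cosh(ωT) = 2.713934, sinh(ωT) = 2.522982
x(T) = p + (x₀−p)·cosh(ωT) + (ẋ₀/ω)·sinh(ωT) ⇒ p·(1 − cosh) = x(T) − x₀·cosh − (ẋ₀/ω)·sinh
numerator   = 1.5152 − (0.5650)·2.713934 − (1.1621/3.7041)·2.522982 = -0.809716
denominator = 1 − 2.713934 = -1.713934
p = -0.809716 / -1.713934 = 0.4724

p = 0.4724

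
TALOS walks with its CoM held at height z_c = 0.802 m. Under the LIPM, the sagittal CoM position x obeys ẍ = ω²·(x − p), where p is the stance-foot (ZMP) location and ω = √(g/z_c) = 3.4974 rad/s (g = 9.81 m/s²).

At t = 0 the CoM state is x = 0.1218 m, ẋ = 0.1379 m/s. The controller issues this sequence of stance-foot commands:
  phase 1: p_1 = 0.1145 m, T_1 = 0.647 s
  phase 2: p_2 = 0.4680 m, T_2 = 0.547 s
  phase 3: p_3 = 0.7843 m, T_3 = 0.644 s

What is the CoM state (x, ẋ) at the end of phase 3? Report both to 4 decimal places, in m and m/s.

x = 2.3393, ẋ = 5.5742

phase 1: p=0.1145, T=0.647, ωT=2.262818, cosh=4.857094, sinh=4.753037; start (x,ẋ)=(0.121800, 0.137900) → end (x,ẋ)=(0.337366, 0.791143)
phase 2: p=0.4680, T=0.547, ωT=1.913078, cosh=3.460765, sinh=3.313140; start (x,ẋ)=(0.337366, 0.791143) → end (x,ẋ)=(0.765367, 1.224251)
phase 3: p=0.7843, T=0.644, ωT=2.252326, cosh=4.807490, sinh=4.702336; start (x,ẋ)=(0.765367, 1.224251) → end (x,ẋ)=(2.339314, 5.574206)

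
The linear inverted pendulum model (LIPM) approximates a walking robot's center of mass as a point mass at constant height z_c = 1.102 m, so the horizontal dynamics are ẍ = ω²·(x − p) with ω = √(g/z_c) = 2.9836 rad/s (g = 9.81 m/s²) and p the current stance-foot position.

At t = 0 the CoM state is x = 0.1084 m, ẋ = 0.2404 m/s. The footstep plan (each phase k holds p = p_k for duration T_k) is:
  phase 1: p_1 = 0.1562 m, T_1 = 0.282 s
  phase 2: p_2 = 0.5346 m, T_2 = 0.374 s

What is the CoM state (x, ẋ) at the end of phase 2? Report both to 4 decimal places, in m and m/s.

x = 0.0021, ẋ = -1.1648

phase 1: p=0.1562, T=0.282, ωT=0.841375, cosh=1.375336, sinh=0.944219; start (x,ẋ)=(0.108400, 0.240400) → end (x,ẋ)=(0.166538, 0.195970)
phase 2: p=0.5346, T=0.374, ωT=1.115866, cosh=1.689921, sinh=1.362290; start (x,ẋ)=(0.166538, 0.195970) → end (x,ẋ)=(0.002083, -1.164824)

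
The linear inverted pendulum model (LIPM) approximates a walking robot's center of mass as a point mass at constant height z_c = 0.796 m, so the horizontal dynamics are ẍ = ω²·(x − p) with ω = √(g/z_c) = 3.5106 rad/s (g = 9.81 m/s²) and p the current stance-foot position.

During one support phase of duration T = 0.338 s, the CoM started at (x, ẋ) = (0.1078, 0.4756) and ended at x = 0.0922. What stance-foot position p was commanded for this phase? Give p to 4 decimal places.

ωT = 3.5106·0.338 = 1.186583; cosh(ωT) = 1.790565, sinh(ωT) = 1.485303
x(T) = p + (x₀−p)·cosh(ωT) + (ẋ₀/ω)·sinh(ωT) ⇒ p·(1 − cosh) = x(T) − x₀·cosh − (ẋ₀/ω)·sinh
numerator   = 0.0922 − (0.1078)·1.790565 − (0.4756/3.5106)·1.485303 = -0.302045
denominator = 1 − 1.790565 = -0.790565
p = -0.302045 / -0.790565 = 0.3821

p = 0.3821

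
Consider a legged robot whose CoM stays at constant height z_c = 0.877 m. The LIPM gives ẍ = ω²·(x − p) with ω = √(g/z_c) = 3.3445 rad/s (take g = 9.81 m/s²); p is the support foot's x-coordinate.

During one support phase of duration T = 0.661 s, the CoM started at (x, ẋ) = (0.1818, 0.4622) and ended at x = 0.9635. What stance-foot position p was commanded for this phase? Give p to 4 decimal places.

p = 0.1378

ωT = 3.3445·0.661 = 2.210714; cosh(ωT) = 4.615927, sinh(ωT) = 4.506305
x(T) = p + (x₀−p)·cosh(ωT) + (ẋ₀/ω)·sinh(ωT) ⇒ p·(1 − cosh) = x(T) − x₀·cosh − (ẋ₀/ω)·sinh
numerator   = 0.9635 − (0.1818)·4.615927 − (0.4622/3.3445)·4.506305 = -0.498434
denominator = 1 − 4.615927 = -3.615927
p = -0.498434 / -3.615927 = 0.1378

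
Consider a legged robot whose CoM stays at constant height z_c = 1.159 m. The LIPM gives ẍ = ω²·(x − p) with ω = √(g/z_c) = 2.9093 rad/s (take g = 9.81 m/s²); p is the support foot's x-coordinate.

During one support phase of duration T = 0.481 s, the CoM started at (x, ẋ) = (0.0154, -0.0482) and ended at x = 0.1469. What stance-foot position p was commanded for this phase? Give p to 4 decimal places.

ωT = 2.9093·0.481 = 1.399373; cosh(ωT) = 2.149705, sinh(ωT) = 1.902954
x(T) = p + (x₀−p)·cosh(ωT) + (ẋ₀/ω)·sinh(ωT) ⇒ p·(1 − cosh) = x(T) − x₀·cosh − (ẋ₀/ω)·sinh
numerator   = 0.1469 − (0.0154)·2.149705 − (-0.0482/2.9093)·1.902954 = 0.145322
denominator = 1 − 2.149705 = -1.149705
p = 0.145322 / -1.149705 = -0.1264

p = -0.1264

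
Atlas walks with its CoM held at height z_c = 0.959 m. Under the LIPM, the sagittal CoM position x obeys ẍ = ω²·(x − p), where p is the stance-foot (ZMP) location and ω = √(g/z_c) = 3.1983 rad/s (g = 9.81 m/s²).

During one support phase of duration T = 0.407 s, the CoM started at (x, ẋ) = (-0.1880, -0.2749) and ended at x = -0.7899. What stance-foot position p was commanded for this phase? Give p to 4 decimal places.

p = 0.2799

ωT = 3.1983·0.407 = 1.301708; cosh(ωT) = 1.973818, sinh(ωT) = 1.701751
x(T) = p + (x₀−p)·cosh(ωT) + (ẋ₀/ω)·sinh(ωT) ⇒ p·(1 − cosh) = x(T) − x₀·cosh − (ẋ₀/ω)·sinh
numerator   = -0.7899 − (-0.1880)·1.973818 − (-0.2749/3.1983)·1.701751 = -0.272553
denominator = 1 − 1.973818 = -0.973818
p = -0.272553 / -0.973818 = 0.2799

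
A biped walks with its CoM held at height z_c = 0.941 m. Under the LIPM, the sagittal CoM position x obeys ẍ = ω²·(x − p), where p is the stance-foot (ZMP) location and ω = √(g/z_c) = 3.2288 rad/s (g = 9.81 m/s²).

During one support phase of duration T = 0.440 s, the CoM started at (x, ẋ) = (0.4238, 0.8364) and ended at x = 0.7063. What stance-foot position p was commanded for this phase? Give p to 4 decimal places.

p = 0.6106

ωT = 3.2288·0.440 = 1.420672; cosh(ωT) = 2.190727, sinh(ωT) = 1.949175
x(T) = p + (x₀−p)·cosh(ωT) + (ẋ₀/ω)·sinh(ωT) ⇒ p·(1 − cosh) = x(T) − x₀·cosh − (ẋ₀/ω)·sinh
numerator   = 0.7063 − (0.4238)·2.190727 − (0.8364/3.2288)·1.949175 = -0.727051
denominator = 1 − 2.190727 = -1.190727
p = -0.727051 / -1.190727 = 0.6106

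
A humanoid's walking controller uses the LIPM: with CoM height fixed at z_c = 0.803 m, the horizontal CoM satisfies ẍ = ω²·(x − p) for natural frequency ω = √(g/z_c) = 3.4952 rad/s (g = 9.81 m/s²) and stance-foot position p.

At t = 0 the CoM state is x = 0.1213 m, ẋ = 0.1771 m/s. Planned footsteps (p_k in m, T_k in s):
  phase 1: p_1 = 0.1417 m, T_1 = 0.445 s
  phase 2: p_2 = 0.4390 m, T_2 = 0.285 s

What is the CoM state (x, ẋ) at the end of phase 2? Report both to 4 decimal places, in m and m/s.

phase 1: p=0.1417, T=0.445, ωT=1.555364, cosh=2.473961, sinh=2.262849; start (x,ẋ)=(0.121300, 0.177100) → end (x,ẋ)=(0.205889, 0.276793)
phase 2: p=0.4390, T=0.285, ωT=0.996132, cosh=1.538546, sinh=1.169241; start (x,ẋ)=(0.205889, 0.276793) → end (x,ẋ)=(0.172942, -0.526805)

x = 0.1729, ẋ = -0.5268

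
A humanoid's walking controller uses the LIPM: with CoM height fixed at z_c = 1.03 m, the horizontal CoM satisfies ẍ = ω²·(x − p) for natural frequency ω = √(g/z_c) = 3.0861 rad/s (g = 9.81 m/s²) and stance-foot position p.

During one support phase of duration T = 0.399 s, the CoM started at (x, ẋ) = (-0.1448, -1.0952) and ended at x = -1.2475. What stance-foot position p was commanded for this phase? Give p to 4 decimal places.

ωT = 3.0861·0.399 = 1.231354; cosh(ωT) = 1.858881, sinh(ωT) = 1.566984
x(T) = p + (x₀−p)·cosh(ωT) + (ẋ₀/ω)·sinh(ωT) ⇒ p·(1 − cosh) = x(T) − x₀·cosh − (ẋ₀/ω)·sinh
numerator   = -1.2475 − (-0.1448)·1.858881 − (-1.0952/3.0861)·1.566984 = -0.422240
denominator = 1 − 1.858881 = -0.858881
p = -0.422240 / -0.858881 = 0.4916

p = 0.4916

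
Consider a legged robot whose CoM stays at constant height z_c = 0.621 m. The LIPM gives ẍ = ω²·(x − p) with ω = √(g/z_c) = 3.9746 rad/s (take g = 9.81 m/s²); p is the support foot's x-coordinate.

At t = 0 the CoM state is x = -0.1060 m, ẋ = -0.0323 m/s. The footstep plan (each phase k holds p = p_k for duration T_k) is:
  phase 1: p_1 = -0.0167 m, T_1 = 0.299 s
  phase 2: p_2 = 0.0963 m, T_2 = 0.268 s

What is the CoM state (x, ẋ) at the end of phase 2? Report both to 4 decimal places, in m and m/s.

phase 1: p=-0.0167, T=0.299, ωT=1.188405, cosh=1.793275, sinh=1.488569; start (x,ẋ)=(-0.106000, -0.032300) → end (x,ẋ)=(-0.188936, -0.586263)
phase 2: p=0.0963, T=0.268, ωT=1.065193, cosh=1.623030, sinh=1.278368; start (x,ẋ)=(-0.188936, -0.586263) → end (x,ẋ)=(-0.555210, -2.400810)

x = -0.5552, ẋ = -2.4008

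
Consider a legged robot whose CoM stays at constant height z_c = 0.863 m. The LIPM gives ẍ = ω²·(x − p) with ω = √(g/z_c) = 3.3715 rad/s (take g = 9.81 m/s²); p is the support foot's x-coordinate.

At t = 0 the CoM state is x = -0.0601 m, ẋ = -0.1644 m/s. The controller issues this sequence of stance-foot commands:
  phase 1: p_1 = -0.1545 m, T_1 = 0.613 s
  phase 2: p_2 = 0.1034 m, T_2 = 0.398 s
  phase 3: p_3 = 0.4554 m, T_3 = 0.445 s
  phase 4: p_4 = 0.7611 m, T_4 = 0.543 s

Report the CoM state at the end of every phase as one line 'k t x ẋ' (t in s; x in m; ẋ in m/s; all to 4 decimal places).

phase 1: p=-0.1545, T=0.613, ωT=2.066730, cosh=4.012773, sinh=3.886174; start (x,ẋ)=(-0.060100, -0.164400) → end (x,ẋ)=(0.034809, 0.577151)
phase 2: p=0.1034, T=0.398, ωT=1.341857, cosh=2.043751, sinh=1.782391; start (x,ẋ)=(0.034809, 0.577151) → end (x,ẋ)=(0.268337, 0.767370)
phase 3: p=0.4554, T=0.445, ωT=1.500318, cosh=2.353086, sinh=2.130026; start (x,ẋ)=(0.268337, 0.767370) → end (x,ẋ)=(0.500029, 0.462316)
phase 4: p=0.7611, T=0.543, ωT=1.830725, cosh=3.199351, sinh=3.039054; start (x,ẋ)=(0.500029, 0.462316) → end (x,ẋ)=(0.342572, -1.195866)

1 0.6130 0.0348 0.5772
2 1.0110 0.2683 0.7674
3 1.4560 0.5000 0.4623
4 1.9990 0.3426 -1.1959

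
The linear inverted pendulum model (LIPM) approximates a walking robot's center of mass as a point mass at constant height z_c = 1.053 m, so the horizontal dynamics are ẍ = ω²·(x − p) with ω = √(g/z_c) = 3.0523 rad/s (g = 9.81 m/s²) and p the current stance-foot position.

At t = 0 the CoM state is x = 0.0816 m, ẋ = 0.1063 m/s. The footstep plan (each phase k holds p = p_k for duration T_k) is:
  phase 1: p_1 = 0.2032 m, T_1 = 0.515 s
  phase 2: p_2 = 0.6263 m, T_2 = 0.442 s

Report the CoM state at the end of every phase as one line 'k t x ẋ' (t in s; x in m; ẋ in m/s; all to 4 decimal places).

phase 1: p=0.2032, T=0.515, ωT=1.571935, cosh=2.511799, sinh=2.304156; start (x,ẋ)=(0.081600, 0.106300) → end (x,ẋ)=(-0.021990, -0.588206)
phase 2: p=0.6263, T=0.442, ωT=1.349117, cosh=2.056744, sinh=1.797275; start (x,ẋ)=(-0.021990, -0.588206) → end (x,ẋ)=(-1.053417, -4.766191)

1 0.5150 -0.0220 -0.5882
2 0.9570 -1.0534 -4.7662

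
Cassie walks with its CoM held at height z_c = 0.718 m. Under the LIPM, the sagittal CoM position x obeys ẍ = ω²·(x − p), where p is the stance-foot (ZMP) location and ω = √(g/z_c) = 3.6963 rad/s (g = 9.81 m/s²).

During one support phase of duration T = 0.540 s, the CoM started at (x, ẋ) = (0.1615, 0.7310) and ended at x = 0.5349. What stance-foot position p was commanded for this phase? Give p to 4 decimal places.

ωT = 3.6963·0.540 = 1.996002; cosh(ωT) = 3.747726, sinh(ωT) = 3.611848
x(T) = p + (x₀−p)·cosh(ωT) + (ẋ₀/ω)·sinh(ωT) ⇒ p·(1 − cosh) = x(T) − x₀·cosh − (ẋ₀/ω)·sinh
numerator   = 0.5349 − (0.1615)·3.747726 − (0.7310/3.6963)·3.611848 = -0.784656
denominator = 1 − 3.747726 = -2.747726
p = -0.784656 / -2.747726 = 0.2856

p = 0.2856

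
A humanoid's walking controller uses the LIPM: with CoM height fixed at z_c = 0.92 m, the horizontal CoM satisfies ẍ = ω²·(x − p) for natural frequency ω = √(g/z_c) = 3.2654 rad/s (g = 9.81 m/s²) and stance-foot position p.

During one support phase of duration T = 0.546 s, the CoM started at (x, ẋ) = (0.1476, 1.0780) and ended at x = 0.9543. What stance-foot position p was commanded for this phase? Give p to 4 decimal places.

p = 0.2191

ωT = 3.2654·0.546 = 1.782908; cosh(ωT) = 3.057638, sinh(ωT) = 2.889490
x(T) = p + (x₀−p)·cosh(ωT) + (ẋ₀/ω)·sinh(ωT) ⇒ p·(1 − cosh) = x(T) − x₀·cosh − (ẋ₀/ω)·sinh
numerator   = 0.9543 − (0.1476)·3.057638 − (1.0780/3.2654)·2.889490 = -0.450909
denominator = 1 − 3.057638 = -2.057638
p = -0.450909 / -2.057638 = 0.2191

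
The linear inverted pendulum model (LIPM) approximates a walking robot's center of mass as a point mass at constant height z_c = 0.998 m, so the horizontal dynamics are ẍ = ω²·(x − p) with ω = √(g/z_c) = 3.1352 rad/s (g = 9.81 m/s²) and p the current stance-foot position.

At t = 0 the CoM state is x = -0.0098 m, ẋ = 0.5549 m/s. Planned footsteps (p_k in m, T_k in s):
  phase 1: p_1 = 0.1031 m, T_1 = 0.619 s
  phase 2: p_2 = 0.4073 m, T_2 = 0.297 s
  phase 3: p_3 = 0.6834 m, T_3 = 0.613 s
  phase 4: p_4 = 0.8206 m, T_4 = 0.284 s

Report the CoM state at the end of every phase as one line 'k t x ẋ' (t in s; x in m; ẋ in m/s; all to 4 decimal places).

1 0.6190 0.3054 0.7649
2 0.9160 0.5194 0.7789
3 1.5290 0.9418 0.9994
4 1.8130 1.3160 1.8073

phase 1: p=0.1031, T=0.619, ωT=1.940689, cosh=3.553575, sinh=3.409970; start (x,ẋ)=(-0.009800, 0.554900) → end (x,ẋ)=(0.305433, 0.764872)
phase 2: p=0.4073, T=0.297, ωT=0.931154, cosh=1.465768, sinh=1.071669; start (x,ẋ)=(0.305433, 0.764872) → end (x,ẋ)=(0.519434, 0.778862)
phase 3: p=0.6834, T=0.613, ωT=1.921878, cosh=3.490055, sinh=3.343723; start (x,ẋ)=(0.519434, 0.778862) → end (x,ẋ)=(0.941814, 0.999376)
phase 4: p=0.8206, T=0.284, ωT=0.890397, cosh=1.423294, sinh=1.012802; start (x,ẋ)=(0.941814, 0.999376) → end (x,ẋ)=(1.315964, 1.807302)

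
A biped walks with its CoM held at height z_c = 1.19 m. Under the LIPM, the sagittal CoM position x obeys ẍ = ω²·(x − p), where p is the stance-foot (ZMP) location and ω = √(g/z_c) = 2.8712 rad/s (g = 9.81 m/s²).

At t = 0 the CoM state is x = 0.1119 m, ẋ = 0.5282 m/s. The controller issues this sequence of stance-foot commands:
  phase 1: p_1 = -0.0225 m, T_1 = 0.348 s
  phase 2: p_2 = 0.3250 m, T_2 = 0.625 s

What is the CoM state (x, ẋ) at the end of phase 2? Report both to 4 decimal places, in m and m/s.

x = 1.8504, ẋ = 4.5544

phase 1: p=-0.0225, T=0.348, ωT=0.999178, cosh=1.542115, sinh=1.173933; start (x,ẋ)=(0.111900, 0.528200) → end (x,ẋ)=(0.400723, 1.267553)
phase 2: p=0.3250, T=0.625, ωT=1.794500, cosh=3.091338, sinh=2.925128; start (x,ẋ)=(0.400723, 1.267553) → end (x,ẋ)=(1.850445, 4.554401)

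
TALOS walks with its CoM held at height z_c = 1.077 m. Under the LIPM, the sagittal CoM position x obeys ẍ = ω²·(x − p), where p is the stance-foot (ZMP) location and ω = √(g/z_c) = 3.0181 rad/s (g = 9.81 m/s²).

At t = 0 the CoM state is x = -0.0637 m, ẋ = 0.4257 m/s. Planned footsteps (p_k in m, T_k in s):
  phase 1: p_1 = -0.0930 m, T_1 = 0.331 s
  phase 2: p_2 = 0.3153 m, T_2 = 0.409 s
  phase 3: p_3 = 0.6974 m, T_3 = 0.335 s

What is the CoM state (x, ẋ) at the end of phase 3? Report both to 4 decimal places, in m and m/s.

phase 1: p=-0.0930, T=0.331, ωT=0.998991, cosh=1.541896, sinh=1.173645; start (x,ẋ)=(-0.063700, 0.425700) → end (x,ẋ)=(0.117719, 0.760171)
phase 2: p=0.3153, T=0.409, ωT=1.234403, cosh=1.863667, sinh=1.572659; start (x,ẋ)=(0.117719, 0.760171) → end (x,ẋ)=(0.343181, 0.478899)
phase 3: p=0.6974, T=0.335, ωT=1.011064, cosh=1.556177, sinh=1.192345; start (x,ẋ)=(0.343181, 0.478899) → end (x,ẋ)=(0.335369, -0.529446)

x = 0.3354, ẋ = -0.5294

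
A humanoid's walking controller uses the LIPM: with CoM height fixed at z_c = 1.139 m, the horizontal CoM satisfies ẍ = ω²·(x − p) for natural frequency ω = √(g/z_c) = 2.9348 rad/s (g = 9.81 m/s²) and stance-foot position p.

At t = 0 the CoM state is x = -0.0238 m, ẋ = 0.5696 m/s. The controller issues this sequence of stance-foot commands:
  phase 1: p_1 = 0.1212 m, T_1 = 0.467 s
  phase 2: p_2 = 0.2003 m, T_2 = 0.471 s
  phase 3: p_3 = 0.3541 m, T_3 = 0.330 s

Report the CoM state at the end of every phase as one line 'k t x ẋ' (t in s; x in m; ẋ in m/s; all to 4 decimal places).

1 0.4670 0.1748 0.4100
2 0.9380 0.4070 0.7283
3 1.2680 0.7135 1.2724

phase 1: p=0.1212, T=0.467, ωT=1.370552, cosh=2.095744, sinh=1.841778; start (x,ẋ)=(-0.023800, 0.569600) → end (x,ẋ)=(0.174778, 0.409975)
phase 2: p=0.2003, T=0.471, ωT=1.382291, cosh=2.117510, sinh=1.866507; start (x,ẋ)=(0.174778, 0.409975) → end (x,ẋ)=(0.406998, 0.728321)
phase 3: p=0.3541, T=0.330, ωT=0.968484, cosh=1.506803, sinh=1.127145; start (x,ẋ)=(0.406998, 0.728321) → end (x,ẋ)=(0.713527, 1.272419)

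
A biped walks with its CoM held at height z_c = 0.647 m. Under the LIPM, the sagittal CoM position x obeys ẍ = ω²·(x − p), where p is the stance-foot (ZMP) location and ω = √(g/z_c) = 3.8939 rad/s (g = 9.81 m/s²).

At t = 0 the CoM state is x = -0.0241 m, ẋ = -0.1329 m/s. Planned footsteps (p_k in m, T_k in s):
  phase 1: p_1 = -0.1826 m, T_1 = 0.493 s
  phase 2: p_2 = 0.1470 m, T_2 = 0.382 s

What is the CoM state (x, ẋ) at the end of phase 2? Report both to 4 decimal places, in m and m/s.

phase 1: p=-0.1826, T=0.493, ωT=1.919693, cosh=3.482757, sinh=3.336105; start (x,ẋ)=(-0.024100, -0.132900) → end (x,ẋ)=(0.255555, 1.596130)
phase 2: p=0.1470, T=0.382, ωT=1.487470, cosh=2.325913, sinh=2.099970; start (x,ẋ)=(0.255555, 1.596130) → end (x,ẋ)=(1.260277, 4.600119)

x = 1.2603, ẋ = 4.6001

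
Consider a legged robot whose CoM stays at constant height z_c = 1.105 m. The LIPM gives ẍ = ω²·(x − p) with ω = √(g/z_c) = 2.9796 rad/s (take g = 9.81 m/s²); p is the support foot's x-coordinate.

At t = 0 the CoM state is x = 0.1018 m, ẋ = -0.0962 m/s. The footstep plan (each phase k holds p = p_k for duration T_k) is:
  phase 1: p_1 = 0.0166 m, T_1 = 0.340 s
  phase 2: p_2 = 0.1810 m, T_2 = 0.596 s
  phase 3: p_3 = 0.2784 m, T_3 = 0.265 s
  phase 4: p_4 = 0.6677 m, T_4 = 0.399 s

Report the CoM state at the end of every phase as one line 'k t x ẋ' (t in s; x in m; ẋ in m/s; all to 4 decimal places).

phase 1: p=0.0166, T=0.340, ωT=1.013064, cosh=1.558566, sinh=1.195461; start (x,ẋ)=(0.101800, -0.096200) → end (x,ẋ)=(0.110793, 0.153548)
phase 2: p=0.1810, T=0.596, ωT=1.775842, cosh=3.037295, sinh=2.867954; start (x,ẋ)=(0.110793, 0.153548) → end (x,ẋ)=(0.115555, -0.133574)
phase 3: p=0.2784, T=0.265, ωT=0.789594, cosh=1.328266, sinh=0.874236; start (x,ẋ)=(0.115555, -0.133574) → end (x,ẋ)=(0.022907, -0.601614)
phase 4: p=0.6677, T=0.399, ωT=1.188860, cosh=1.793953, sinh=1.489385; start (x,ẋ)=(0.022907, -0.601614) → end (x,ẋ)=(-0.789752, -3.940711)

1 0.3400 0.1108 0.1535
2 0.9360 0.1156 -0.1336
3 1.2010 0.0229 -0.6016
4 1.6000 -0.7898 -3.9407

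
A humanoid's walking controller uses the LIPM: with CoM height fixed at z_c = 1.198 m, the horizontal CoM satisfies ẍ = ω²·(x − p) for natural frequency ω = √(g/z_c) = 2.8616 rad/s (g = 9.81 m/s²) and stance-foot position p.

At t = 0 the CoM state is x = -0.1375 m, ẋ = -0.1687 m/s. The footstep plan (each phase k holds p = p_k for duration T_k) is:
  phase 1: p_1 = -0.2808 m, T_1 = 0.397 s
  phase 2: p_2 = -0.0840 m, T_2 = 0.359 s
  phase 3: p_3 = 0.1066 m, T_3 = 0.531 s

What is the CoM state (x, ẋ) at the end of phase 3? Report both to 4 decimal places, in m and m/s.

phase 1: p=-0.2808, T=0.397, ωT=1.136055, cosh=1.717771, sinh=1.396688; start (x,ẋ)=(-0.137500, -0.168700) → end (x,ẋ)=(-0.116982, 0.282948)
phase 2: p=-0.0840, T=0.359, ωT=1.027314, cosh=1.575760, sinh=1.217793; start (x,ẋ)=(-0.116982, 0.282948) → end (x,ẋ)=(-0.015560, 0.330920)
phase 3: p=0.1066, T=0.531, ωT=1.519510, cosh=2.394401, sinh=2.175582; start (x,ẋ)=(-0.015560, 0.330920) → end (x,ẋ)=(0.065687, 0.031830)

x = 0.0657, ẋ = 0.0318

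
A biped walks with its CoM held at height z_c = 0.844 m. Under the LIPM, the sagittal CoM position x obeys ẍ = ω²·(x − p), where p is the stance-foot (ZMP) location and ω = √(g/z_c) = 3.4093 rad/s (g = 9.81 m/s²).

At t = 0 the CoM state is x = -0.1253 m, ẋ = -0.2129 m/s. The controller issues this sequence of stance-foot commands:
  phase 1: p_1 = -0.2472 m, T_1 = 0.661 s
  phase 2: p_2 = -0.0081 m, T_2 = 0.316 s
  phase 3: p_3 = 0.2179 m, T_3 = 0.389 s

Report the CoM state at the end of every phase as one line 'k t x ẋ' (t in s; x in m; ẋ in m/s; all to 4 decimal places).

phase 1: p=-0.2472, T=0.661, ωT=2.253547, cosh=4.813239, sinh=4.708213; start (x,ẋ)=(-0.125300, -0.212900) → end (x,ẋ)=(0.045521, 0.931965)
phase 2: p=-0.0081, T=0.316, ωT=1.077339, cosh=1.638677, sinh=1.298177; start (x,ẋ)=(0.045521, 0.931965) → end (x,ẋ)=(0.434636, 1.764508)
phase 3: p=0.2179, T=0.389, ωT=1.326218, cosh=2.016124, sinh=1.750645; start (x,ẋ)=(0.434636, 1.764508) → end (x,ẋ)=(1.560926, 4.851053)

1 0.6610 0.0455 0.9320
2 0.9770 0.4346 1.7645
3 1.3660 1.5609 4.8511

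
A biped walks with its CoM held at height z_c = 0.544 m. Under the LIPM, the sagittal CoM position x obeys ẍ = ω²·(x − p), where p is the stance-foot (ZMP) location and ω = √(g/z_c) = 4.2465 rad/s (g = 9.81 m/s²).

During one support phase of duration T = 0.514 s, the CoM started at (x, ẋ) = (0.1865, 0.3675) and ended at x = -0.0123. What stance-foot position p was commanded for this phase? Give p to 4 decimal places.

ωT = 4.2465·0.514 = 2.182701; cosh(ωT) = 4.491485, sinh(ωT) = 4.378748
x(T) = p + (x₀−p)·cosh(ωT) + (ẋ₀/ω)·sinh(ωT) ⇒ p·(1 − cosh) = x(T) − x₀·cosh − (ẋ₀/ω)·sinh
numerator   = -0.0123 − (0.1865)·4.491485 − (0.3675/4.2465)·4.378748 = -1.228907
denominator = 1 − 4.491485 = -3.491485
p = -1.228907 / -3.491485 = 0.3520

p = 0.3520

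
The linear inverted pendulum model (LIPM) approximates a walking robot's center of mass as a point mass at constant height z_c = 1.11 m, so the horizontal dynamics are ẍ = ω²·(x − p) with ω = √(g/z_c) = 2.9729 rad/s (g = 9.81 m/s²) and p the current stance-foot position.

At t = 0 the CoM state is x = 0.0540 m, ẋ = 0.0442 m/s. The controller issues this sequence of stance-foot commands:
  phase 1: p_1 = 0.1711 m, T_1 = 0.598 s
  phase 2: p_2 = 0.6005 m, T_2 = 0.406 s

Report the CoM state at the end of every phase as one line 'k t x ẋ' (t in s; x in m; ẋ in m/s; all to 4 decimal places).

1 0.5980 -0.1425 -0.8660
2 1.0040 -1.1961 -4.9394

phase 1: p=0.1711, T=0.598, ωT=1.777794, cosh=3.042901, sinh=2.873890; start (x,ẋ)=(0.054000, 0.044200) → end (x,ẋ)=(-0.142496, -0.865981)
phase 2: p=0.6005, T=0.406, ωT=1.206997, cosh=1.821262, sinh=1.522168; start (x,ẋ)=(-0.142496, -0.865981) → end (x,ẋ)=(-1.196085, -4.939424)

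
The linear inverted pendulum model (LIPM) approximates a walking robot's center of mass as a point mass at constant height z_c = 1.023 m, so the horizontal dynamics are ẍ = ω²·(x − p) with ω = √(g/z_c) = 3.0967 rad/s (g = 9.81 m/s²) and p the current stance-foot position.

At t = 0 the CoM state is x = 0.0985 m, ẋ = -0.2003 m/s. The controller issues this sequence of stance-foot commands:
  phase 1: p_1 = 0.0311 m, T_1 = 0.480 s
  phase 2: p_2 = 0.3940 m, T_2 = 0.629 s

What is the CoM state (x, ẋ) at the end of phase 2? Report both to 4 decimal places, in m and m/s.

phase 1: p=0.0311, T=0.480, ωT=1.486416, cosh=2.323702, sinh=2.097520; start (x,ẋ)=(0.098500, -0.200300) → end (x,ẋ)=(0.052046, -0.027648)
phase 2: p=0.3940, T=0.629, ωT=1.947824, cosh=3.577998, sinh=3.435414; start (x,ẋ)=(0.052046, -0.027648) → end (x,ẋ)=(-0.860182, -3.736782)

x = -0.8602, ẋ = -3.7368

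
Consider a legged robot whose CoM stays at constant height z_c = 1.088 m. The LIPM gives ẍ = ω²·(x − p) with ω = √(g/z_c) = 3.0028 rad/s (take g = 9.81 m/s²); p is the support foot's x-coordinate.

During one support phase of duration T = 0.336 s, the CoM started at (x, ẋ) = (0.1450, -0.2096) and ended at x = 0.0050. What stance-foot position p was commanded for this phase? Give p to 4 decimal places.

p = 0.2480

ωT = 3.0028·0.336 = 1.008941; cosh(ωT) = 1.553650, sinh(ωT) = 1.189045
x(T) = p + (x₀−p)·cosh(ωT) + (ẋ₀/ω)·sinh(ωT) ⇒ p·(1 − cosh) = x(T) − x₀·cosh − (ẋ₀/ω)·sinh
numerator   = 0.0050 − (0.1450)·1.553650 − (-0.2096/3.0028)·1.189045 = -0.137282
denominator = 1 − 1.553650 = -0.553650
p = -0.137282 / -0.553650 = 0.2480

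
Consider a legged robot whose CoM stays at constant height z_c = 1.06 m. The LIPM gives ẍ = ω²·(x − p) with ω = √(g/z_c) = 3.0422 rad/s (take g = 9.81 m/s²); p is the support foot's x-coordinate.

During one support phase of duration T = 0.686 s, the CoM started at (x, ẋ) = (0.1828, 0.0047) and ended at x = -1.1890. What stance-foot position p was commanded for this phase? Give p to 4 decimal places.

ωT = 3.0422·0.686 = 2.086949; cosh(ωT) = 4.092176, sinh(ωT) = 3.968111
x(T) = p + (x₀−p)·cosh(ωT) + (ẋ₀/ω)·sinh(ωT) ⇒ p·(1 − cosh) = x(T) − x₀·cosh − (ẋ₀/ω)·sinh
numerator   = -1.1890 − (0.1828)·4.092176 − (0.0047/3.0422)·3.968111 = -1.943180
denominator = 1 − 4.092176 = -3.092176
p = -1.943180 / -3.092176 = 0.6284

p = 0.6284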